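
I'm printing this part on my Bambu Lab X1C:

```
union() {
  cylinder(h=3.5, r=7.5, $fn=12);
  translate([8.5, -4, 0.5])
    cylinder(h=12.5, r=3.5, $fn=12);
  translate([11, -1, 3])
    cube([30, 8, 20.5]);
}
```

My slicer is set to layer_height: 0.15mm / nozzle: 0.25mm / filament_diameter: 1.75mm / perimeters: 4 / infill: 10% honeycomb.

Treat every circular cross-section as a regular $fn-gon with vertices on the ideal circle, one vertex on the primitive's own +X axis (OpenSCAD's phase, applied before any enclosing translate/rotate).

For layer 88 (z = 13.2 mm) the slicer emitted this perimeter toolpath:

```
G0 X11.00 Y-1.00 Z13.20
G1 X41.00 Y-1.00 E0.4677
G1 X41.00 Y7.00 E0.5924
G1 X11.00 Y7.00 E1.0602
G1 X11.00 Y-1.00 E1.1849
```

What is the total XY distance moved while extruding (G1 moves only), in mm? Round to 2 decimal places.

Sum the Euclidean lengths of each G1 segment: total = 76.00 mm.

76.00 mm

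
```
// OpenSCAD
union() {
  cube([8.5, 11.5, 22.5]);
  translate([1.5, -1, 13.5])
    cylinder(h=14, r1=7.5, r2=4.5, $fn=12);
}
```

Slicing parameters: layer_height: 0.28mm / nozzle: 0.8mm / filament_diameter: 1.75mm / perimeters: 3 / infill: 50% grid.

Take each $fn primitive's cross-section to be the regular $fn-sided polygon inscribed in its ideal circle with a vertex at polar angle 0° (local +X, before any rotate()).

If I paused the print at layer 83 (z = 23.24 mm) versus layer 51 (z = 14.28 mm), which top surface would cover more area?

layer 51 (z = 14.28 mm)

Layer 83 (z = 23.24): the cube is not intersected at this z (z outside [0, 22.5]); the cone at (1.5, -1) contributes a regular 12-gon of circumradius 5.413 (interpolated between r1=7.5 and r2=4.5 at t=0.696) (area = (12/2)·5.413²·sin(360°/12) = 87.90 mm²); Taking the union: only the cone at (1.5, -1) is present, so the union is just that shape — area = 87.90 mm². So its area = 87.90 mm². Layer 51 (z = 14.28): the 8.5×11.5 cube contributes its full rectangle (area 97.75 mm²); the cone at (1.5, -1): at t=0.056 of its height the radius interpolates to r₁+(r₂−r₁)t = 7.333, giving a regular 12-gon of that circumradius (area = (12/2)·7.333²·sin(360°/12) = 161.31 mm²); Merging all regions: the regions partially overlap — summed areas 259.06 mm² minus the doubly-counted overlap 42.32 mm² gives 216.74 mm² — area = 216.74 mm². So its area = 216.74 mm². Layer 51 is larger (216.74 vs 87.90 mm²).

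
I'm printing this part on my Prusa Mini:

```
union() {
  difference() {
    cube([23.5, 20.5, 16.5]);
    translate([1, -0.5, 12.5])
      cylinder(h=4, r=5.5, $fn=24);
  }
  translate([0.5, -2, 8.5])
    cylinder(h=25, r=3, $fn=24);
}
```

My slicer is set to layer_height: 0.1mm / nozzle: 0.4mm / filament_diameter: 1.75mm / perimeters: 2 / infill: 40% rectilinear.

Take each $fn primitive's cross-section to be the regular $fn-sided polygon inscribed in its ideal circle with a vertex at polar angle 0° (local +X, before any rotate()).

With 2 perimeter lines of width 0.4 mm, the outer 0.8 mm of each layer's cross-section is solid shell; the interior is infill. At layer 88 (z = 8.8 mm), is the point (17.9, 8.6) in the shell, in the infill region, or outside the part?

At z = 8.8 mm: the cube (footprint 23.5×20.5) is included at this height; the cylinder at (1, -0.5) is not intersected at this z (z outside [12.5, 16.5]); Subtracting the remaining from the first: none of the subtracted shapes is present at this height, so the 23.5×20.5 cube is unchanged — 1 connected region; the cylinder at (0.5, -2): section is a regular 24-gon, circumradius r=3; Combining (union): the regions partially overlap (shared area 1.99 mm²), so overlapping operands fuse into one piece — 1 connected region. Overall, the cross-section is a single solid region. The nearest boundary edge runs (23.50, 20.50)→(23.50, 0.00); distance from the point to it = 5.60 mm. The point is inside the cross-section and 5.60 mm from the nearest boundary — more than the 0.8 mm shell width (2 × 0.4), so it's in the infill interior.

infill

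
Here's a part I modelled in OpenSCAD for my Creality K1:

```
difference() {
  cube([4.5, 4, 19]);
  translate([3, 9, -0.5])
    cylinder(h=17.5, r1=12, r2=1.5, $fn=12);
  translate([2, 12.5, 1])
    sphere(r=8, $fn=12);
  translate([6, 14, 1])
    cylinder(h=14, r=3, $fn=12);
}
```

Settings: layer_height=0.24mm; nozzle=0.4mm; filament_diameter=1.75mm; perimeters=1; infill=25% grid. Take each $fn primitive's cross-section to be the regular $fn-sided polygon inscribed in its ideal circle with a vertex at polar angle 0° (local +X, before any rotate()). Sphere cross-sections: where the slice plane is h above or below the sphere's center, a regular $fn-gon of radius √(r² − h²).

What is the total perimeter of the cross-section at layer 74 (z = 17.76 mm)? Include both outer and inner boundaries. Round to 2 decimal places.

17.00 mm

At z = 17.76 mm: the 4.5×4 cube contributes its full rectangle (perimeter 17.00 mm); the cone at (3, 9) is absent (z outside [-0.5, 17]); the sphere at (2, 12.5) is not intersected at this z (|z−center|=16.760 > r=8); the cylinder at (6, 14) is absent (z outside [1, 15]); Subtracting the remaining from the first: none of the subtracted shapes is present at this height, so the 4.5×4 cube is unchanged — boundary = 17.00 mm. Overall, the cross-section is a single solid region. Total boundary length (outer) = 17.00 mm.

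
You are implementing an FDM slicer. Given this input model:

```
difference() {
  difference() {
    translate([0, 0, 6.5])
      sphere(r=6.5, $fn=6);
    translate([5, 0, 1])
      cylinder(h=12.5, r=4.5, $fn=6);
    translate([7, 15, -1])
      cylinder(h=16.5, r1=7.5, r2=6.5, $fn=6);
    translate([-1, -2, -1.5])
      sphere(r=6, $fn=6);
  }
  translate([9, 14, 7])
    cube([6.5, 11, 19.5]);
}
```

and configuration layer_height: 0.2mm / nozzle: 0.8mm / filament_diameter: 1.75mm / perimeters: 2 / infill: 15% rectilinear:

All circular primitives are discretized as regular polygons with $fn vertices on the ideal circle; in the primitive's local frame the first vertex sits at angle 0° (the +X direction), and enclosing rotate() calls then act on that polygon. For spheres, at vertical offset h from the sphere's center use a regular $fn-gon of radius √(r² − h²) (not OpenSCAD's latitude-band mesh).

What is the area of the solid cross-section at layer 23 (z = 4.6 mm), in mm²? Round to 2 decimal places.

At z = 4.6 mm: the r=6.5 sphere contributes a regular 6-gon of circumradius √(6.5²−1.9²) = 6.216 (area = (6/2)·6.216²·sin(360°/6) = 100.39 mm²); the r=4.5 cylinder at (5, 0) gives a regular 6-gon of circumradius 4.5 (constant along its height) (area = (6/2)·4.500²·sin(360°/6) = 52.61 mm²); the cone at (7, 15) (r1=7.5→r2=6.5) has section circumradius 7.161 here — a regular 6-gon (area = (6/2)·7.161²·sin(360°/6) = 133.21 mm²); the sphere at (-1, -2) does not reach this height (|z−center|=6.100 > r=6); After the difference (first − rest): starting from the r=6.5 sphere (100.39 mm²), the r=4.5 cylinder at (5, 0) partially overlaps it — only the 27.02 mm² overlap (of its 52.61 mm²) is removed, clipping the outline; the cone at (7, 15) misses the remaining region (no effect) — area = 73.37 mm²; the cube at (9, 14) does not reach this height (z outside [7, 26.5]); After the difference (first − rest): none of the subtracted shapes is present at this height, so the result so far is unchanged — area = 73.37 mm². Overall, the cross-section is a single solid region. Net area = 73.37 mm².

73.37 mm²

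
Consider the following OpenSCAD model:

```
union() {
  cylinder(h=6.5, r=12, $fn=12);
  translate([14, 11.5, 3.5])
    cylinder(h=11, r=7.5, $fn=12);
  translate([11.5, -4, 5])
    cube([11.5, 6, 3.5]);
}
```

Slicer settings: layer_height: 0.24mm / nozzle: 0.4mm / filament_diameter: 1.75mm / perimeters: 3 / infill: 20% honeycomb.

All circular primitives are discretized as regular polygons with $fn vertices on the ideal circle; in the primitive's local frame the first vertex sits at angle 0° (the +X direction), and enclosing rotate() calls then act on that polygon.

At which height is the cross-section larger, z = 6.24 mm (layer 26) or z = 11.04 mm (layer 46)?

layer 26 (z = 6.24 mm)

Layer 26 (z = 6.24): the r=12 cylinder gives a regular 12-gon of circumradius 12 (constant along its height) (area = (12/2)·12.000²·sin(360°/12) = 432.00 mm²); the r=7.5 cylinder at (14, 11.5) gives a regular 12-gon of circumradius 7.5 (constant along its height) (area = (12/2)·7.500²·sin(360°/12) = 168.75 mm²); the cube at (11.5, -4) (footprint 11.5×6) is included at this height (area 69.00 mm²); Merging all regions: the regions partially overlap — summed areas 669.75 mm² minus the doubly-counted overlap 4.60 mm² gives 665.15 mm² — area = 665.15 mm². So its area = 665.15 mm². Layer 46 (z = 11.04): the cylinder is not intersected at this z (z outside [0, 6.5]); the r=7.5 cylinder at (14, 11.5) gives a regular 12-gon of circumradius 7.5 (constant along its height) (area = (12/2)·7.500²·sin(360°/12) = 168.75 mm²); the cube at (11.5, -4) is not intersected at this z (z outside [5, 8.5]); Combining (union): only the r=7.5 cylinder at (14, 11.5) is present, so the union is just that shape — area = 168.75 mm². So its area = 168.75 mm². Layer 26 is larger (665.15 vs 168.75 mm²).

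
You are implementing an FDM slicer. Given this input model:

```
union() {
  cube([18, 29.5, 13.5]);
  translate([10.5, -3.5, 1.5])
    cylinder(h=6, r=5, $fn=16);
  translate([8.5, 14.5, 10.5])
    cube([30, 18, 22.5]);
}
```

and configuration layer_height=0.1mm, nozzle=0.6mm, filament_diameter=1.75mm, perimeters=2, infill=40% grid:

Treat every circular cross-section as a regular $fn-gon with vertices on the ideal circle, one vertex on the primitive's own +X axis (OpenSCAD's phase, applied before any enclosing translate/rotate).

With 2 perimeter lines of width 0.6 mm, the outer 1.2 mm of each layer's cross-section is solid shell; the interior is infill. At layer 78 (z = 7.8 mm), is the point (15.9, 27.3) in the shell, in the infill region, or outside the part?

At z = 7.8 mm: the cube (footprint 18×29.5) is included at this height; the cylinder at (10.5, -3.5) is absent (z outside [1.5, 7.5]); the cube at (8.5, 14.5) is absent (z outside [10.5, 33]); Merging all regions: only the 18×29.5 cube is present, so the union is just that shape — 1 connected region. Overall, the cross-section is a single solid region. The nearest boundary edge runs (18.00, 0.00)→(18.00, 29.50); distance from the point to it = 2.10 mm. The point is inside the cross-section and 2.10 mm from the nearest boundary — more than the 1.2 mm shell width (2 × 0.6), so it's in the infill interior.

infill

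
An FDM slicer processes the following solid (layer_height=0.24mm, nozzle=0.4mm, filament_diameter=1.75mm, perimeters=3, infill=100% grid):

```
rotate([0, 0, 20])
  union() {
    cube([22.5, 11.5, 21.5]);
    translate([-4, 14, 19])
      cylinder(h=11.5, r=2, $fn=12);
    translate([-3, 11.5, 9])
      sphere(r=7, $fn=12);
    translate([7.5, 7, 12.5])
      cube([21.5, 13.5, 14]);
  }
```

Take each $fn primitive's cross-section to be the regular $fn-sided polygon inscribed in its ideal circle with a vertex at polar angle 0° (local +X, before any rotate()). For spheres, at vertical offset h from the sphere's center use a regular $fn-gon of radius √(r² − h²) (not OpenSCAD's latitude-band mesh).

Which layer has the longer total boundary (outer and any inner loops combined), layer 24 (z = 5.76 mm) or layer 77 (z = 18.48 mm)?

layer 77 (z = 18.48 mm)

Layer 24 (z = 5.76): the cube is present — its section is the full 22.5×11.5 rectangle (perimeter 68.00 mm); the cylinder at (-4, 14) does not reach this height (z outside [19, 30.5]); the sphere at (-3, 11.5): section is a regular 12-gon, circumradius = √(r²−h²) = √(7²−3.24²) = 6.205 (perimeter = 2·12·6.205·sin(180°/12) = 38.54 mm); the cube at (7.5, 7) is not intersected at this z (z outside [12.5, 26.5]); Combining (union): the regions partially overlap (shared area 11.47 mm²), so the edge portions inside another operand are dropped and the merged outline is re-measured after clipping — boundary = 91.41 mm; (whole slice rotated 20° about Z — lengths, areas and connectivity unchanged). So its perimeter = 91.41 mm. Layer 77 (z = 18.48): the cube is present — its section is the full 22.5×11.5 rectangle (perimeter 68.00 mm); the cylinder at (-4, 14) is not intersected at this z (z outside [19, 30.5]); the sphere at (-3, 11.5) does not reach this height (|z−center|=9.480 > r=7); the cube at (7.5, 7) (footprint 21.5×13.5) is included at this height (perimeter 70.00 mm); Combining (union): the regions partially overlap (shared area 67.50 mm²), so the edge portions inside another operand are dropped and the merged outline is re-measured after clipping — boundary = 99.00 mm; (whole slice rotated 20° about Z — lengths, areas and connectivity unchanged). So its perimeter = 99.00 mm. Layer 77 is larger (99.00 vs 91.41 mm).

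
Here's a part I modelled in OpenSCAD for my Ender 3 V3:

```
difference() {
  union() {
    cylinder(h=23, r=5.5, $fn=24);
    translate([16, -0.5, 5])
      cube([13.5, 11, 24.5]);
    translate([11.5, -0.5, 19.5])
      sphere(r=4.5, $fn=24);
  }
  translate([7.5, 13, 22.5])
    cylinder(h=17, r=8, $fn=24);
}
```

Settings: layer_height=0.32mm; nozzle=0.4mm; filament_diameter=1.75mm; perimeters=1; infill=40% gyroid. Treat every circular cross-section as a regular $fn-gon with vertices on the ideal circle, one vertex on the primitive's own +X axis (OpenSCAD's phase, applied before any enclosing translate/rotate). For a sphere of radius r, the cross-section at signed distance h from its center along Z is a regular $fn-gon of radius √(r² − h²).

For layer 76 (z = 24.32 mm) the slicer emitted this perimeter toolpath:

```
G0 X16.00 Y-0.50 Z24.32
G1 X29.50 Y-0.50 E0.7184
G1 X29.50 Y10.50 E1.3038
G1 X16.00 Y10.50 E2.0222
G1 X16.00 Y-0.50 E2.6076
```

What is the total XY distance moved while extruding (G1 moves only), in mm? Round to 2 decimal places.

49.00 mm

Sum the Euclidean lengths of each G1 segment: total = 49.00 mm.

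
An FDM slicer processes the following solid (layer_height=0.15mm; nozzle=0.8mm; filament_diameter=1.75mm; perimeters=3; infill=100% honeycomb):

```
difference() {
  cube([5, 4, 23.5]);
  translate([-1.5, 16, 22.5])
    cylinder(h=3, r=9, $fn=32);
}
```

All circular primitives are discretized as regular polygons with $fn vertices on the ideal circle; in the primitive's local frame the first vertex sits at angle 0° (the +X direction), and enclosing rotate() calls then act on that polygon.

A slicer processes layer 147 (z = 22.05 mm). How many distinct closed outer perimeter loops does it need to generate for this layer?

At z = 22.05 mm: the 5×4 cube contributes its full rectangle; the cylinder at (-1.5, 16) does not reach this height (z outside [22.5, 25.5]); Subtracting the remaining from the first: none of the subtracted shapes is present at this height, so the 5×4 cube is unchanged — 1 connected region. The result has 1 disconnected region.

1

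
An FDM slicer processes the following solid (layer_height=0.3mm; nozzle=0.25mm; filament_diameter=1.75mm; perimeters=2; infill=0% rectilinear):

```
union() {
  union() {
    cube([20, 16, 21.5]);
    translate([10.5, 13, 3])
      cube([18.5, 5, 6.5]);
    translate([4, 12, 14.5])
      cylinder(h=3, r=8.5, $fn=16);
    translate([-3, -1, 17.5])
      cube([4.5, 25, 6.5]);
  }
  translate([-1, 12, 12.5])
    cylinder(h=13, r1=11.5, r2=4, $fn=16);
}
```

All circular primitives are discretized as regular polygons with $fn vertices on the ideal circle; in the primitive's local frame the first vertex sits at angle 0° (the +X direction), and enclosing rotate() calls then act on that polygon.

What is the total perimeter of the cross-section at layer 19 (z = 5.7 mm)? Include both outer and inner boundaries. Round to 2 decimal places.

94.00 mm

At z = 5.7 mm: the cube (footprint 20×16) is included at this height (perimeter 72.00 mm); the cube at (10.5, 13) is present — its section is the full 18.5×5 rectangle (perimeter 47.00 mm); the cylinder at (4, 12) does not reach this height (z outside [14.5, 17.5]); the cube at (-3, -1) is not intersected at this z (z outside [17.5, 24]); Merging all regions: the regions partially overlap (shared area 28.50 mm²), so the edge portions inside another operand are dropped and the merged outline is re-measured after clipping — boundary = 94.00 mm; the cone at (-1, 12) does not reach this height (z outside [12.5, 25.5]); Combining (union): only that combined region is present, so the union is just that shape — boundary = 94.00 mm. Overall, the cross-section is a single solid region. Total boundary length (outer) = 94.00 mm.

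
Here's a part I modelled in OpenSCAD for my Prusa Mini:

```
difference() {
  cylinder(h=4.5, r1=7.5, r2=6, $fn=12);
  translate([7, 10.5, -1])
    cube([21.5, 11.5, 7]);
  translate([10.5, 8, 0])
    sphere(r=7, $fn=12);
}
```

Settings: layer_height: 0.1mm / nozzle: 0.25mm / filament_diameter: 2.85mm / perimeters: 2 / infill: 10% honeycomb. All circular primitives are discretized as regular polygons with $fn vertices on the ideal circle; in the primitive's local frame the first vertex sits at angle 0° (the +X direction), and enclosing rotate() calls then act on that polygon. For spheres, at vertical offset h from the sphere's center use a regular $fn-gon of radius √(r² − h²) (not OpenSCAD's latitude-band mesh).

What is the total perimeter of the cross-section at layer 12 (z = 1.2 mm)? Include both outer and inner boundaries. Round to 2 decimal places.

At z = 1.2 mm: the cone (r1=7.5→r2=6) has section circumradius 7.100 here — a regular 12-gon (perimeter = 2·12·7.100·sin(180°/12) = 44.10 mm); the cube at (7, 10.5) (footprint 21.5×11.5) is included at this height (perimeter 66.00 mm); the r=7 sphere at (10.5, 8) slices to a regular 12-gon of circumradius 6.896 (√(r²−h²) with h=1.2 from center) (perimeter = 2·12·6.896·sin(180°/12) = 42.84 mm); Subtracting the remaining from the first: starting from the cone, the 21.5×11.5 cube at (7, 10.5) misses the remaining region (no effect); the r=7 sphere at (10.5, 8) partially overlaps it — only the 1.14 mm² overlap (of its 142.68 mm²) is removed, clipping the outline — boundary = 44.10 mm. Overall, the cross-section is a single solid region. Total boundary length (outer) = 44.10 mm.

44.10 mm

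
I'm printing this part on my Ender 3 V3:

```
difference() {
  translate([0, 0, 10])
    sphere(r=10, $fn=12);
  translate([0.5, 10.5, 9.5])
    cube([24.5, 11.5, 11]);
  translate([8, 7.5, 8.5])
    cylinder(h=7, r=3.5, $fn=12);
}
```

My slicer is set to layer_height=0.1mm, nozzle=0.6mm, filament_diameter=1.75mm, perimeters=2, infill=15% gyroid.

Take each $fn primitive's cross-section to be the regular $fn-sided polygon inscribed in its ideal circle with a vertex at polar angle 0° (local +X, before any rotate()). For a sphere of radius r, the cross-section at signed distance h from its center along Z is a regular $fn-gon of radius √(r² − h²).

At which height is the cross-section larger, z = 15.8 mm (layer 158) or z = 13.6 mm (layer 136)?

layer 136 (z = 13.6 mm)

Layer 158 (z = 15.8): the r=10 sphere contributes a regular 12-gon of circumradius √(10²−5.8²) = 8.146 (area = (12/2)·8.146²·sin(360°/12) = 199.08 mm²); the 24.5×11.5 cube at (0.5, 10.5) contributes its full rectangle (area 281.75 mm²); the cylinder at (8, 7.5) does not reach this height (z outside [8.5, 15.5]); Taking the first minus the rest: starting from the r=10 sphere (199.08 mm²), the 24.5×11.5 cube at (0.5, 10.5) misses the remaining region (no effect) — area = 199.08 mm². So its area = 199.08 mm². Layer 136 (z = 13.6): the sphere: section is a regular 12-gon, circumradius = √(r²−h²) = √(10²−3.6²) = 9.330 (area = (12/2)·9.330²·sin(360°/12) = 261.12 mm²); the 24.5×11.5 cube at (0.5, 10.5) contributes its full rectangle (area 281.75 mm²); the r=3.5 cylinder at (8, 7.5) gives a regular 12-gon of circumradius 3.5 (constant along its height) (area = (12/2)·3.500²·sin(360°/12) = 36.75 mm²); After the difference (first − rest): starting from the r=10 sphere (261.12 mm²), the 24.5×11.5 cube at (0.5, 10.5) misses the remaining region (no effect); the r=3.5 cylinder at (8, 7.5) partially overlaps it — only the 5.72 mm² overlap (of its 36.75 mm²) is removed, clipping the outline — area = 255.40 mm². So its area = 255.40 mm². Layer 136 is larger (255.40 vs 199.08 mm²).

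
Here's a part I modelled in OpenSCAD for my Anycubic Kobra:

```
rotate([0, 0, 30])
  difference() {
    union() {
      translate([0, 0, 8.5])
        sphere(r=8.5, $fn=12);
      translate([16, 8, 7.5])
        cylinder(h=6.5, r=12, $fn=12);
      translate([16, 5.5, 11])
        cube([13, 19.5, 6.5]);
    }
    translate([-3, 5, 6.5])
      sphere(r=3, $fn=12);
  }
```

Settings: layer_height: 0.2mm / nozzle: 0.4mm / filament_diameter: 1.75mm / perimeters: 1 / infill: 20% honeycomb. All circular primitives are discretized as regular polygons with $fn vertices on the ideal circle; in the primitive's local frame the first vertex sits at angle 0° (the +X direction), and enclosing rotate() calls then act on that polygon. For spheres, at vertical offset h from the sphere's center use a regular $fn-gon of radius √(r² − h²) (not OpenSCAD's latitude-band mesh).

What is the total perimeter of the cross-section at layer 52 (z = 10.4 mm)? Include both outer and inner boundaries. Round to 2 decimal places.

108.19 mm

At z = 10.4 mm: the r=8.5 sphere contributes a regular 12-gon of circumradius √(8.5²−1.9²) = 8.285 (perimeter = 2·12·8.285·sin(180°/12) = 51.46 mm); the r=12 cylinder at (16, 8) gives a regular 12-gon of circumradius 12 (constant along its height) (perimeter = 2·12·12.000·sin(180°/12) = 74.54 mm); the cube at (16, 5.5) does not reach this height (z outside [11, 17.5]); Combining (union): the regions partially overlap (shared area 10.72 mm²), so the edge portions inside another operand are dropped and the merged outline is re-measured after clipping — boundary = 108.19 mm; the sphere at (-3, 5) is absent (|z−center|=3.900 > r=3); Taking the first minus the rest: none of the subtracted shapes is present at this height, so the result so far is unchanged — boundary = 108.19 mm; (rotated 30° about Z; rotation is an isometry so areas/perimeters/island counts are preserved). Overall, the cross-section is a single solid region. Total boundary length (outer) = 108.19 mm.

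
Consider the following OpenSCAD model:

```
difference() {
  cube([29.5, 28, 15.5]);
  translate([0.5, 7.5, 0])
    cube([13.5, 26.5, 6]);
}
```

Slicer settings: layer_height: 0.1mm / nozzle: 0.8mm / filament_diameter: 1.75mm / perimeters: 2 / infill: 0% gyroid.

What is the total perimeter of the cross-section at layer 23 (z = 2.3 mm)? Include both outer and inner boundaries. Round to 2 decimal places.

156.00 mm

At z = 2.3 mm: the cube is present — its section is the full 29.5×28 rectangle (perimeter 115.00 mm); the 13.5×26.5 cube at (0.5, 7.5) contributes its full rectangle (perimeter 80.00 mm); Taking the first minus the rest: starting from the 29.5×28 cube, the 13.5×26.5 cube at (0.5, 7.5) partially overlaps it — only the 276.75 mm² overlap (of its 357.75 mm²) is removed, clipping the outline — boundary = 156.00 mm. Overall, the cross-section is a single solid region. Total boundary length (outer) = 156.00 mm.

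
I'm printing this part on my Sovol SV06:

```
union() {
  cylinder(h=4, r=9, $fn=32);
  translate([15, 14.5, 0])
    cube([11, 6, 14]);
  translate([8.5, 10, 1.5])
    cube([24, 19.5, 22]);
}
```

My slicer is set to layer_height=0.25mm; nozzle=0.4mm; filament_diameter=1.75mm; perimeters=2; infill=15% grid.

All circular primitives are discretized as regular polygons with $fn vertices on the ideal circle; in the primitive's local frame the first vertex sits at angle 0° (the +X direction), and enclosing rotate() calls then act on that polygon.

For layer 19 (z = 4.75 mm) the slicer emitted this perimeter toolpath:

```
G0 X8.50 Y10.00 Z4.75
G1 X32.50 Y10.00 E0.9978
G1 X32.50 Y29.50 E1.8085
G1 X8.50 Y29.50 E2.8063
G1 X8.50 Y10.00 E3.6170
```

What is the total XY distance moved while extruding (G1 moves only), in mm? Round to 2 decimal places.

87.00 mm

Sum the Euclidean lengths of each G1 segment: total = 87.00 mm.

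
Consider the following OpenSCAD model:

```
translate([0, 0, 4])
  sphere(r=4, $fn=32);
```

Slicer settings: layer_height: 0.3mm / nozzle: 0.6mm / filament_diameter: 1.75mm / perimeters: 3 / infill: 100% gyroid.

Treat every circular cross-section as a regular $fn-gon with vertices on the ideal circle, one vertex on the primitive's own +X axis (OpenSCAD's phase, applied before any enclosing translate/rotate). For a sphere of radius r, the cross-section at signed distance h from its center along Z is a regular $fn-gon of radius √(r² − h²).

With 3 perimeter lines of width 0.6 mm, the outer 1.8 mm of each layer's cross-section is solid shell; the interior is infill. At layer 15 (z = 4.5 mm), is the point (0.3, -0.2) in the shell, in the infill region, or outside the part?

infill

At z = 4.5 mm: the sphere: section is a regular 32-gon, circumradius = √(r²−h²) = √(4²−0.5²) = 3.969. Overall, the cross-section is a single solid region. The nearest boundary edge runs (3.30, -2.20)→(3.67, -1.52); distance from the point to it = 3.59 mm. The point is inside the cross-section and 3.59 mm from the nearest boundary — more than the 1.8 mm shell width (3 × 0.6), so it's in the infill interior.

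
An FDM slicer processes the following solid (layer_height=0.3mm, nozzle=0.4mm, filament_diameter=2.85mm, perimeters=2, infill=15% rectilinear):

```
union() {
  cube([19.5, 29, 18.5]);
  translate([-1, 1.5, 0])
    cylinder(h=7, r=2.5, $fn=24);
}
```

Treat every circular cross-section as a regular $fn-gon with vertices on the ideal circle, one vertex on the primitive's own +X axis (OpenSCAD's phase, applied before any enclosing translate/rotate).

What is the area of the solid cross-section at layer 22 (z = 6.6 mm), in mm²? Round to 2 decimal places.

580.49 mm²

At z = 6.6 mm: the cube is present — its section is the full 19.5×29 rectangle (area 565.50 mm²); the r=2.5 cylinder at (-1, 1.5) gives a regular 24-gon of circumradius 2.5 (constant along its height) (area = (24/2)·2.500²·sin(360°/24) = 19.41 mm²); Taking the union: the regions partially overlap — summed areas 584.91 mm² minus the doubly-counted overlap 4.42 mm² gives 580.49 mm² — area = 580.49 mm². Overall, the cross-section is a single solid region. Net area = 580.49 mm².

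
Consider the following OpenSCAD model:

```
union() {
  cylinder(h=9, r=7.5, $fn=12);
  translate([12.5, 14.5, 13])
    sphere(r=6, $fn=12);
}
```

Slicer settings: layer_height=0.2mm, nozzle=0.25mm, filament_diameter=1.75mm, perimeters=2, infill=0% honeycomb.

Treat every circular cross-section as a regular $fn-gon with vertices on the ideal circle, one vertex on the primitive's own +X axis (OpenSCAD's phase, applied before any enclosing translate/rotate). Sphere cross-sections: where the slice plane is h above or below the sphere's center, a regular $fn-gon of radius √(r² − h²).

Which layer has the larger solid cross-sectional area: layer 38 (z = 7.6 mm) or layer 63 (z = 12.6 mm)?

layer 38 (z = 7.6 mm)

Layer 38 (z = 7.6): the cylinder: section is a regular 12-gon, circumradius r=7.5 (area = (12/2)·7.500²·sin(360°/12) = 168.75 mm²); the sphere at (12.5, 14.5): section is a regular 12-gon, circumradius = √(r²−h²) = √(6²−5.4²) = 2.615 (area = (12/2)·2.615²·sin(360°/12) = 20.52 mm²); Taking the union: the 2 present regions are separate (no shared area or edge), so areas and boundary lengths simply add and each stays a separate island — area = 189.27 mm². So its area = 189.27 mm². Layer 63 (z = 12.6): the cylinder does not reach this height (z outside [0, 9]); the sphere at (12.5, 14.5): section is a regular 12-gon, circumradius = √(r²−h²) = √(6²−0.4²) = 5.987 (area = (12/2)·5.987²·sin(360°/12) = 107.52 mm²); Merging all regions: only the r=6 sphere at (12.5, 14.5) is present, so the union is just that shape — area = 107.52 mm². So its area = 107.52 mm². Layer 38 is larger (189.27 vs 107.52 mm²).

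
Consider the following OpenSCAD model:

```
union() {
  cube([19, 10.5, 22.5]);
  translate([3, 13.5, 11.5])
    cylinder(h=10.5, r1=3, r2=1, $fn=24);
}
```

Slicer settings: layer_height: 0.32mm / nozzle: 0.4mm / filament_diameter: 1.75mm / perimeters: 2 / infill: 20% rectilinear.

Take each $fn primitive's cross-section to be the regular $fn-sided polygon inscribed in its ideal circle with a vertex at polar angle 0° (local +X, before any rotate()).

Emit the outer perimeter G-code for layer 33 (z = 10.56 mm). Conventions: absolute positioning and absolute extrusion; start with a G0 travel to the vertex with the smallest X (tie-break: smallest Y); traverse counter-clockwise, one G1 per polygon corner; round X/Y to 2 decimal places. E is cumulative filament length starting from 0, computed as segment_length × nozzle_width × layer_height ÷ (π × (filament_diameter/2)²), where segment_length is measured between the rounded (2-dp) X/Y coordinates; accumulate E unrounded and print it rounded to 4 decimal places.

G0 X0.00 Y0.00 Z10.56
G1 X19.00 Y0.00 E1.0111
G1 X19.00 Y10.50 E1.5699
G1 X0.00 Y10.50 E2.5810
G1 X0.00 Y0.00 E3.1398

At z = 10.56 mm: the cube is present — its section is the full 19×10.5 rectangle; the cone at (3, 13.5) is not intersected at this z (z outside [11.5, 22]); Taking the union: only the 19×10.5 cube is present, so the union is just that shape — 1 connected region. The outline is a single polygon with 4 vertices. Extrusion per mm of travel: 0.4 × 0.32 / (π × 0.875²) = 0.053216. Accumulating E over each segment gives final E = 3.1398.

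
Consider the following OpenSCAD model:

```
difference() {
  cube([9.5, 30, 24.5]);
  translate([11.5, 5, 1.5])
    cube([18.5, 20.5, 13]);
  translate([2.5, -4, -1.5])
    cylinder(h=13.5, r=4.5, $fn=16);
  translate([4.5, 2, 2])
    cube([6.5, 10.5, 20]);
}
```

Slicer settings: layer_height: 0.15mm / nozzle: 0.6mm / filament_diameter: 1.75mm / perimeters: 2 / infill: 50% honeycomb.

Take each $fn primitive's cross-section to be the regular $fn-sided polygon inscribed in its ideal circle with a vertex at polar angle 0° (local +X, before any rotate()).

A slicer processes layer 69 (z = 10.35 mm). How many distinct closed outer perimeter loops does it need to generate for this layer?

1

At z = 10.35 mm: the cube (footprint 9.5×30) is included at this height; the cube at (11.5, 5) is present — its section is the full 18.5×20.5 rectangle; the cylinder at (2.5, -4): section is a regular 16-gon, circumradius r=4.5; the 6.5×10.5 cube at (4.5, 2) contributes its full rectangle; Taking the first minus the rest: starting from the 9.5×30 cube, the 18.5×20.5 cube at (11.5, 5) misses the remaining region (no effect); the r=4.5 cylinder at (2.5, -4) partially overlaps it — only the 1.17 mm² overlap (of its 61.99 mm²) is removed, clipping the outline; the 6.5×10.5 cube at (4.5, 2) partially overlaps it — only the 52.50 mm² overlap (of its 68.25 mm²) is removed, clipping the outline — 1 connected region. The result has 1 disconnected region.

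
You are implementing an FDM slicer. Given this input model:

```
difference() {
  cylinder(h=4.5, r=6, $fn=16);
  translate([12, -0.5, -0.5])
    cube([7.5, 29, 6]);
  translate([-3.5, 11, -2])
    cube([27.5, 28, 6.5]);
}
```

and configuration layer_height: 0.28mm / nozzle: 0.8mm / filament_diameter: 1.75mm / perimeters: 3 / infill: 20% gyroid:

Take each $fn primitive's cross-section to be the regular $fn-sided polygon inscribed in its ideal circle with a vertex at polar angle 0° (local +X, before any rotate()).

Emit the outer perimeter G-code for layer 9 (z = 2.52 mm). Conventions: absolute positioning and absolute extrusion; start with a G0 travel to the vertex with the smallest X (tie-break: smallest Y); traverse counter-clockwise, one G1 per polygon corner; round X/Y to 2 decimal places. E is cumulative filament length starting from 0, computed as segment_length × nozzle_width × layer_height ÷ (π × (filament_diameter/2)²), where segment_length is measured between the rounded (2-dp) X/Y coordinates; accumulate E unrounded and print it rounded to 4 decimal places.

At z = 2.52 mm: the r=6 cylinder gives a regular 16-gon of circumradius 6 (constant along its height); the 7.5×29 cube at (12, -0.5) contributes its full rectangle; the cube at (-3.5, 11) (footprint 27.5×28) is included at this height; Subtracting the remaining from the first: starting from the r=6 cylinder, the 7.5×29 cube at (12, -0.5) misses the remaining region (no effect); the 27.5×28 cube at (-3.5, 11) misses the remaining region (no effect) — 1 connected region. The outline is a single polygon with 16 vertices. Extrusion per mm of travel: 0.8 × 0.28 / (π × 0.875²) = 0.093128. Accumulating E over each segment gives final E = 3.4874.

G0 X-6.00 Y0.00 Z2.52
G1 X-5.54 Y-2.30 E0.2184
G1 X-4.24 Y-4.24 E0.4359
G1 X-2.30 Y-5.54 E0.6534
G1 X0.00 Y-6.00 E0.8718
G1 X2.30 Y-5.54 E1.0903
G1 X4.24 Y-4.24 E1.3078
G1 X5.54 Y-2.30 E1.5252
G1 X6.00 Y0.00 E1.7437
G1 X5.54 Y2.30 E1.9621
G1 X4.24 Y4.24 E2.1796
G1 X2.30 Y5.54 E2.3971
G1 X0.00 Y6.00 E2.6155
G1 X-2.30 Y5.54 E2.8340
G1 X-4.24 Y4.24 E3.0514
G1 X-5.54 Y2.30 E3.2689
G1 X-6.00 Y0.00 E3.4874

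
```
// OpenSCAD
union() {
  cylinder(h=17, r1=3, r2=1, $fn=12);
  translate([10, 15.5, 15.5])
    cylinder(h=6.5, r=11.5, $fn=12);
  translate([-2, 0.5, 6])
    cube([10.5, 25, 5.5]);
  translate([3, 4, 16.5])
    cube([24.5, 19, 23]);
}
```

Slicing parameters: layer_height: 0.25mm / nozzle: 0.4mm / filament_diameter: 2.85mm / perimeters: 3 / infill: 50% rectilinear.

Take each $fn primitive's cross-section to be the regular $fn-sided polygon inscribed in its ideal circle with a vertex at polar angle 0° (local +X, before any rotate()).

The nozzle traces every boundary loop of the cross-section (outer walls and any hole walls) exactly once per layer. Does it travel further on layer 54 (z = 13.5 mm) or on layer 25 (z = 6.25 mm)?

Layer 54 (z = 13.5): the cone: at t=0.794 of its height the radius interpolates to r₁+(r₂−r₁)t = 1.412, giving a regular 12-gon of that circumradius (perimeter = 2·12·1.412·sin(180°/12) = 8.77 mm); the cylinder at (10, 15.5) is absent (z outside [15.5, 22]); the cube at (-2, 0.5) does not reach this height (z outside [6, 11.5]); the cube at (3, 4) is absent (z outside [16.5, 39.5]); Merging all regions: only the cone is present, so the union is just that shape — boundary = 8.77 mm. So its perimeter = 8.77 mm. Layer 25 (z = 6.25): the cone contributes a regular 12-gon of circumradius 2.265 (interpolated between r1=3 and r2=1 at t=0.368) (perimeter = 2·12·2.265·sin(180°/12) = 14.07 mm); the cylinder at (10, 15.5) is absent (z outside [15.5, 22]); the cube at (-2, 0.5) (footprint 10.5×25) is included at this height (perimeter 71.00 mm); the cube at (3, 4) does not reach this height (z outside [16.5, 39.5]); Combining (union): the regions partially overlap (shared area 5.46 mm²), so the edge portions inside another operand are dropped and the merged outline is re-measured after clipping — boundary = 74.96 mm. So its perimeter = 74.96 mm. Layer 25 is larger (74.96 vs 8.77 mm).

layer 25 (z = 6.25 mm)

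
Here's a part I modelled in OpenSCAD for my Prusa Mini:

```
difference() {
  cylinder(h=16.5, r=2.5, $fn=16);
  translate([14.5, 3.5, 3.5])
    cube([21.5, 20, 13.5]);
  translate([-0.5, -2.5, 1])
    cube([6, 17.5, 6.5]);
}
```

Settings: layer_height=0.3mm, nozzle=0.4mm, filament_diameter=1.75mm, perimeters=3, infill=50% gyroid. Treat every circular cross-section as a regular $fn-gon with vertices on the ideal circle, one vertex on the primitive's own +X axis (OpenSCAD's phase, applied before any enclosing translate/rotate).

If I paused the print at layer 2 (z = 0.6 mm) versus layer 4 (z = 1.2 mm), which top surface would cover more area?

layer 2 (z = 0.6 mm)

Layer 2 (z = 0.6): the cylinder: section is a regular 16-gon, circumradius r=2.5 (area = (16/2)·2.500²·sin(360°/16) = 19.13 mm²); the cube at (14.5, 3.5) is not intersected at this z (z outside [3.5, 17]); the cube at (-0.5, -2.5) is absent (z outside [1, 7.5]); Subtracting the remaining from the first: none of the subtracted shapes is present at this height, so the r=2.5 cylinder is unchanged — area = 19.13 mm². So its area = 19.13 mm². Layer 4 (z = 1.2): the r=2.5 cylinder gives a regular 16-gon of circumradius 2.5 (constant along its height) (area = (16/2)·2.500²·sin(360°/16) = 19.13 mm²); the cube at (14.5, 3.5) does not reach this height (z outside [3.5, 17]); the cube at (-0.5, -2.5) (footprint 6×17.5) is included at this height (area 105.00 mm²); Subtracting the remaining from the first: starting from the r=2.5 cylinder (19.13 mm²), the 6×17.5 cube at (-0.5, -2.5) partially overlaps it — only the 12.02 mm² overlap (of its 105.00 mm²) is removed, clipping the outline — area = 7.12 mm². So its area = 7.12 mm². Layer 2 is larger (19.13 vs 7.12 mm²).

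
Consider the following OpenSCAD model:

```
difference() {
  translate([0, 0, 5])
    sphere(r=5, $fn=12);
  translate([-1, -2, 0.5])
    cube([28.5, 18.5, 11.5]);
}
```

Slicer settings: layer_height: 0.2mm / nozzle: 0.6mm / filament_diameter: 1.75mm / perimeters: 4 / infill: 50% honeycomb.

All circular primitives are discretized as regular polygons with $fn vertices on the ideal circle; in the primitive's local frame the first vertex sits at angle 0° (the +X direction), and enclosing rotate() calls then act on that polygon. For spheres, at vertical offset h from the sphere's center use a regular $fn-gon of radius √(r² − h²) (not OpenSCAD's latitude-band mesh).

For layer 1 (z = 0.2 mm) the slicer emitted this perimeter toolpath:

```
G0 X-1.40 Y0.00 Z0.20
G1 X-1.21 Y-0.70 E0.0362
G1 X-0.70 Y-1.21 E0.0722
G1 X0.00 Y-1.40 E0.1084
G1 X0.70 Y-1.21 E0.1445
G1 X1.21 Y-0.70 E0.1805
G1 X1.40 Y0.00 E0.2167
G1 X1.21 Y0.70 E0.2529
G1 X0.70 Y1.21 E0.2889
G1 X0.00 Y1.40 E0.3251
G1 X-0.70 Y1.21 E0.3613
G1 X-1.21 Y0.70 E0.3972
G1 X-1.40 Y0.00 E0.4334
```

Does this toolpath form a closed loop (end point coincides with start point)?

yes

Start point (G0): (-1.40, 0.00). End point (last G1): the path returns to the start — closed.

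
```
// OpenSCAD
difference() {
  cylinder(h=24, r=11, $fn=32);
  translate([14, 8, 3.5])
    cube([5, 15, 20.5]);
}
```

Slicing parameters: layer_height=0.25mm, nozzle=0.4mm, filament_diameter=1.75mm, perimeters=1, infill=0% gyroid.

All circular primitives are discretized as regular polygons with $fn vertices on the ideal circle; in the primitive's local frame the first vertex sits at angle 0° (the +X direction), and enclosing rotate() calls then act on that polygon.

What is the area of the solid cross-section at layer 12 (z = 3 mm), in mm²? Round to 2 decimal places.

377.69 mm²

At z = 3 mm: the cylinder: section is a regular 32-gon, circumradius r=11 (area = (32/2)·11.000²·sin(360°/32) = 377.69 mm²); the cube at (14, 8) is not intersected at this z (z outside [3.5, 24]); Subtracting the remaining from the first: none of the subtracted shapes is present at this height, so the r=11 cylinder is unchanged — area = 377.69 mm². Overall, the cross-section is a single solid region. Net area = 377.69 mm².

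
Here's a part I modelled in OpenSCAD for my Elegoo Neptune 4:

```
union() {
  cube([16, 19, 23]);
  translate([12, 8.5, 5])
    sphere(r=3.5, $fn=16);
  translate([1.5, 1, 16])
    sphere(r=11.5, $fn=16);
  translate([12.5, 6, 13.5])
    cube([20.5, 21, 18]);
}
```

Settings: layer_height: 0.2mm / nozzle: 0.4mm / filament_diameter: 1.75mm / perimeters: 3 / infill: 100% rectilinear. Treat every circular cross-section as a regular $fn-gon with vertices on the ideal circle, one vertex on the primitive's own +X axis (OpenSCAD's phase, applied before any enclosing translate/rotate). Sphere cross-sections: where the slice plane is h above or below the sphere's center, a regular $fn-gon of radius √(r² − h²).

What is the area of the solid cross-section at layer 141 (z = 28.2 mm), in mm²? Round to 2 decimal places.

430.50 mm²

At z = 28.2 mm: the cube does not reach this height (z outside [0, 23]); the sphere at (12, 8.5) is not intersected at this z (|z−center|=23.200 > r=3.5); the sphere at (1.5, 1) does not reach this height (|z−center|=12.200 > r=11.5); the cube at (12.5, 6) is present — its section is the full 20.5×21 rectangle (area 430.50 mm²); Combining (union): only the 20.5×21 cube at (12.5, 6) is present, so the union is just that shape — area = 430.50 mm². Overall, the cross-section is a single solid region. Net area = 430.50 mm².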